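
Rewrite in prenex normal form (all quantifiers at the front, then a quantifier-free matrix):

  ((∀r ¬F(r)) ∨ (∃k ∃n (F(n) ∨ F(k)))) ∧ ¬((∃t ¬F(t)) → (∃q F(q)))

∀r ∃k ∃n ∃t ∀q ((¬F(r) ∨ F(n) ∨ F(k)) ∧ ¬F(t) ∧ ¬F(q))

Rewrite implications/biconditionals: A → B as ¬A ∨ B.
  ((∀r ¬F(r)) ∨ (∃k ∃n (F(n) ∨ F(k)))) ∧ ¬(¬(∃t ¬F(t)) ∨ (∃q F(q)))
Drive negations inward (¬∀x A ≡ ∃x ¬A, ¬∃x A ≡ ∀x ¬A, De Morgan for ∧/∨):
  ((∀r ¬F(r)) ∨ (∃k ∃n (F(n) ∨ F(k)))) ∧ (∃t ¬F(t)) ∧ (∀q ¬F(q))
Pull the quantifiers to the front (each side's bound variable is not free in the other side):
  ∀r ∃k ∃n ∃t ∀q ((¬F(r) ∨ F(n) ∨ F(k)) ∧ ¬F(t) ∧ ¬F(q))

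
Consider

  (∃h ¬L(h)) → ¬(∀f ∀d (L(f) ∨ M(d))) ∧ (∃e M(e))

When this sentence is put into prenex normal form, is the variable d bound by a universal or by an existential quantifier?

existential

First replace A → B with ¬A ∨ B.
  ¬(∃h ¬L(h)) ∨ ¬(∀f ∀d (L(f) ∨ M(d))) ∧ (∃e M(e))
Drive negations inward (¬∀x A ≡ ∃x ¬A, ¬∃x A ≡ ∀x ¬A, De Morgan for ∧/∨):
  (∀h L(h)) ∨ (∃f ∃d (¬L(f) ∧ ¬M(d))) ∧ (∃e M(e))
All bound variables are already distinct, so no renaming is needed.
Extract every quantifier outward, since the variables are now distinct and don't occur free across branches:
  ∀h ∃f ∃d ∃e (L(h) ∨ ¬L(f) ∧ ¬M(d) ∧ M(e))
The quantifier ∀d sits under an odd number of negations (counting the antecedent side of each →), so it flips to ∃d.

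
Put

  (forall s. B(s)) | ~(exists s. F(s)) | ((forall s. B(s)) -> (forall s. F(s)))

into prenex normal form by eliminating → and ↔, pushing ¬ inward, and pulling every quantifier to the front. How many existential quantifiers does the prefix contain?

1

First replace A → B with ¬A ∨ B.
  (forall s. B(s)) | ~(exists s. F(s)) | ~(forall s. B(s)) | (forall s. F(s))
Push ¬ through the quantifiers and connectives to reach negation normal form:
  (forall s. B(s)) | (forall s. ~F(s)) | (exists s. ~B(s)) | (forall s. F(s))
Rename bound variables to avoid capture: s↦v, s↦v1, s↦z.
  (forall s. B(s)) | (forall v. ~F(v)) | (exists v1. ~B(v1)) | (forall z. F(z))
Finally move all quantifiers to the prefix:
  forall s. forall v. exists v1. forall z. (B(s) | ~F(v) | ~B(v1) | F(z))
The prefix is forall s forall v exists v1 forall z: 3 universal, 1 existential.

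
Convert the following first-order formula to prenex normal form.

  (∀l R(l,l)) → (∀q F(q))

∃l ∀q (¬R(l,l) ∨ F(q))

First replace A → B with ¬A ∨ B.
  ¬(∀l R(l,l)) ∨ (∀q F(q))
Push ¬ through the quantifiers and connectives to reach negation normal form:
  (∃l ¬R(l,l)) ∨ (∀q F(q))
Pull the quantifiers to the front (each side's bound variable is not free in the other side):
  ∃l ∀q (¬R(l,l) ∨ F(q))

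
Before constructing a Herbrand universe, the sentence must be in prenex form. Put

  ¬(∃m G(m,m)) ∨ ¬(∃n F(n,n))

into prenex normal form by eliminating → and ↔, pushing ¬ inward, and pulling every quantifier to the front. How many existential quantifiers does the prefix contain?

Push ¬ through the quantifiers and connectives to reach negation normal form:
  (∀m ¬G(m,m)) ∨ (∀n ¬F(n,n))
Pull the quantifiers to the front (each side's bound variable is not free in the other side):
  ∀m ∀n (¬G(m,m) ∨ ¬F(n,n))
The prefix is ∀m ∀n: 2 universal, 0 existential.

0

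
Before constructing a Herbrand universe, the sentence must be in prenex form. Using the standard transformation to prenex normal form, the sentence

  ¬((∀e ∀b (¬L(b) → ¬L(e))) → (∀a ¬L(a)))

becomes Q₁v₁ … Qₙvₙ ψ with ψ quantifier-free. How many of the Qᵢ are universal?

2

Eliminate → and ↔ using ¬ and ∨.
  ¬(¬(∀e ∀b (¬¬L(b) ∨ ¬L(e))) ∨ (∀a ¬L(a)))
Push ¬ through the quantifiers and connectives to reach negation normal form:
  (∀e ∀b (L(b) ∨ ¬L(e))) ∧ (∃a L(a))
All bound variables are already distinct, so no renaming is needed.
Pull the quantifiers to the front (each side's bound variable is not free in the other side):
  ∀e ∀b ∃a ((L(b) ∨ ¬L(e)) ∧ L(a))
The prefix is ∀e ∀b ∃a: 2 universal, 1 existential.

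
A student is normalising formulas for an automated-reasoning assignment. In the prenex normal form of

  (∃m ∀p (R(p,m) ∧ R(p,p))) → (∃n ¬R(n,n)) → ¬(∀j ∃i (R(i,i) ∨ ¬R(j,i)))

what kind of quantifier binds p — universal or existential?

Eliminate → and ↔ using ¬ and ∨.
  ¬(∃m ∀p (R(p,m) ∧ R(p,p))) ∨ ¬(∃n ¬R(n,n)) ∨ ¬(∀j ∃i (R(i,i) ∨ ¬R(j,i)))
Push ¬ through the quantifiers and connectives to reach negation normal form:
  (∀m ∃p (¬R(p,m) ∨ ¬R(p,p))) ∨ (∀n R(n,n)) ∨ (∃j ∀i (¬R(i,i) ∧ R(j,i)))
Finally move all quantifiers to the prefix:
  ∀m ∃p ∀n ∃j ∀i (¬R(p,m) ∨ ¬R(p,p) ∨ R(n,n) ∨ ¬R(i,i) ∧ R(j,i))
The quantifier ∀p sits under an odd number of negations (counting the antecedent side of each →), so it flips to ∃p.

existential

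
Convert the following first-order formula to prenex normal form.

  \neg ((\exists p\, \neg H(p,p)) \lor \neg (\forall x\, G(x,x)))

Push ¬ through the quantifiers and connectives to reach negation normal form:
  (\forall p\, H(p,p)) \land (\forall x\, G(x,x))
All bound variables are already distinct, so no renaming is needed.
Pull the quantifiers to the front (each side's bound variable is not free in the other side):
  \forall p\, \forall x\, (H(p,p) \land G(x,x))

\forall p\, \forall x\, (H(p,p) \land G(x,x))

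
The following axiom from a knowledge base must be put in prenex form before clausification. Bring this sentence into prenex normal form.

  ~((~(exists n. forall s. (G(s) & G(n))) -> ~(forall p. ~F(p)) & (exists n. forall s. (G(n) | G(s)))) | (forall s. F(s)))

Eliminate → and ↔ using ¬ and ∨.
  ~(~~(exists n. forall s. (G(s) & G(n))) | ~(forall p. ~F(p)) & (exists n. forall s. (G(n) | G(s))) | (forall s. F(s)))
Push ¬ through the quantifiers and connectives to reach negation normal form:
  (forall n. exists s. (~G(s) | ~G(n))) & ((forall p. ~F(p)) | (forall n. exists s. (~G(n) & ~G(s)))) & (exists s. ~F(s))
Standardize variables apart so no two quantifiers bind the same name: n↦z1, s↦v, s↦b.
  (forall n. exists s. (~G(s) | ~G(n))) & ((forall p. ~F(p)) | (forall z1. exists v. (~G(z1) & ~G(v)))) & (exists b. ~F(b))
Finally move all quantifiers to the prefix:
  forall n. exists s. forall p. forall z1. exists v. exists b. ((~G(s) | ~G(n)) & (~F(p) | ~G(z1) & ~G(v)) & ~F(b))

forall n. exists s. forall p. forall z1. exists v. exists b. ((~G(s) | ~G(n)) & (~F(p) | ~G(z1) & ~G(v)) & ~F(b))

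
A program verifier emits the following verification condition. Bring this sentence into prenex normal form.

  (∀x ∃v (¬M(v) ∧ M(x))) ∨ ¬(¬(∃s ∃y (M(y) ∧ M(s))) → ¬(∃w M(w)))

∀x ∃v ∀s ∀y ∃w (¬M(v) ∧ M(x) ∨ (¬M(y) ∨ ¬M(s)) ∧ M(w))

Rewrite implications/biconditionals: A → B as ¬A ∨ B.
  (∀x ∃v (¬M(v) ∧ M(x))) ∨ ¬(¬¬(∃s ∃y (M(y) ∧ M(s))) ∨ ¬(∃w M(w)))
Drive negations inward (¬∀x A ≡ ∃x ¬A, ¬∃x A ≡ ∀x ¬A, De Morgan for ∧/∨):
  (∀x ∃v (¬M(v) ∧ M(x))) ∨ (∀s ∀y (¬M(y) ∨ ¬M(s))) ∧ (∃w M(w))
All bound variables are already distinct, so no renaming is needed.
Pull the quantifiers to the front (each side's bound variable is not free in the other side):
  ∀x ∃v ∀s ∀y ∃w (¬M(v) ∧ M(x) ∨ (¬M(y) ∨ ¬M(s)) ∧ M(w))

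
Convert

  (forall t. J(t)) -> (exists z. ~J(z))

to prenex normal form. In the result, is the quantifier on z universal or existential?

First replace A → B with ¬A ∨ B.
  ~(forall t. J(t)) | (exists z. ~J(z))
Drive negations inward (¬∀x A ≡ ∃x ¬A, ¬∃x A ≡ ∀x ¬A, De Morgan for ∧/∨):
  (exists t. ~J(t)) | (exists z. ~J(z))
Extract every quantifier outward, since the variables are now distinct and don't occur free across branches:
  exists t. exists z. (~J(t) | ~J(z))
The quantifier exists z sits under an even number of negations (counting the antecedent side of each →), so it remains existential.

existential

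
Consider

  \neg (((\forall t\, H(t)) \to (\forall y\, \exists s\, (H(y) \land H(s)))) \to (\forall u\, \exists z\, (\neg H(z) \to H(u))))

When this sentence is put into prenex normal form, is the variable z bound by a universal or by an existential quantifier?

First replace A → B with ¬A ∨ B.
  \neg (\neg (\neg (\forall t\, H(t)) \lor (\forall y\, \exists s\, (H(y) \land H(s)))) \lor (\forall u\, \exists z\, (\neg \neg H(z) \lor H(u))))
Drive negations inward (¬∀x A ≡ ∃x ¬A, ¬∃x A ≡ ∀x ¬A, De Morgan for ∧/∨):
  ((\exists t\, \neg H(t)) \lor (\forall y\, \exists s\, (H(y) \land H(s)))) \land (\exists u\, \forall z\, (\neg H(z) \land \neg H(u)))
All bound variables are already distinct, so no renaming is needed.
Finally move all quantifiers to the prefix:
  \exists t\, \forall y\, \exists s\, \exists u\, \forall z\, ((\neg H(t) \lor H(y) \land H(s)) \land \neg H(z) \land \neg H(u))
The quantifier \exists z sits under an odd number of negations (counting the antecedent side of each →), so it flips to \forall z.

universal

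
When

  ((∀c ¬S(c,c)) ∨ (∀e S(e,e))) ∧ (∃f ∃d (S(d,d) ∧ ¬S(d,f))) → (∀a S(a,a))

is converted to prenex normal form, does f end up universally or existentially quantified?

universal

First replace A → B with ¬A ∨ B.
  ¬(((∀c ¬S(c,c)) ∨ (∀e S(e,e))) ∧ (∃f ∃d (S(d,d) ∧ ¬S(d,f)))) ∨ (∀a S(a,a))
Drive negations inward (¬∀x A ≡ ∃x ¬A, ¬∃x A ≡ ∀x ¬A, De Morgan for ∧/∨):
  (∃c S(c,c)) ∧ (∃e ¬S(e,e)) ∨ (∀f ∀d (¬S(d,d) ∨ S(d,f))) ∨ (∀a S(a,a))
Pull the quantifiers to the front (each side's bound variable is not free in the other side):
  ∃c ∃e ∀f ∀d ∀a (S(c,c) ∧ ¬S(e,e) ∨ ¬S(d,d) ∨ S(d,f) ∨ S(a,a))
The quantifier ∃f sits under an odd number of negations (counting the antecedent side of each →), so it flips to ∀f.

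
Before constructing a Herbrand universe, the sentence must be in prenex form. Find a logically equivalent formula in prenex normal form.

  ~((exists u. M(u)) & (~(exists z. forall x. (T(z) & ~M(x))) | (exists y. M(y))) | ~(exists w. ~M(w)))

forall u. exists z. forall x. forall y. exists w. ((~M(u) | T(z) & ~M(x) & ~M(y)) & ~M(w))

Drive negations inward (¬∀x A ≡ ∃x ¬A, ¬∃x A ≡ ∀x ¬A, De Morgan for ∧/∨):
  ((forall u. ~M(u)) | (exists z. forall x. (T(z) & ~M(x))) & (forall y. ~M(y))) & (exists w. ~M(w))
All bound variables are already distinct, so no renaming is needed.
Pull the quantifiers to the front (each side's bound variable is not free in the other side):
  forall u. exists z. forall x. forall y. exists w. ((~M(u) | T(z) & ~M(x) & ~M(y)) & ~M(w))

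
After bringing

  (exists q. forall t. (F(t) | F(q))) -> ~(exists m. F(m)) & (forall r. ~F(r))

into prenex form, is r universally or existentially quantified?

First replace A → B with ¬A ∨ B.
  ~(exists q. forall t. (F(t) | F(q))) | ~(exists m. F(m)) & (forall r. ~F(r))
Drive negations inward (¬∀x A ≡ ∃x ¬A, ¬∃x A ≡ ∀x ¬A, De Morgan for ∧/∨):
  (forall q. exists t. (~F(t) & ~F(q))) | (forall m. ~F(m)) & (forall r. ~F(r))
All bound variables are already distinct, so no renaming is needed.
Finally move all quantifiers to the prefix:
  forall q. exists t. forall m. forall r. (~F(t) & ~F(q) | ~F(m) & ~F(r))
The quantifier forall r sits under an even number of negations (counting the antecedent side of each →), so it remains universal.

universal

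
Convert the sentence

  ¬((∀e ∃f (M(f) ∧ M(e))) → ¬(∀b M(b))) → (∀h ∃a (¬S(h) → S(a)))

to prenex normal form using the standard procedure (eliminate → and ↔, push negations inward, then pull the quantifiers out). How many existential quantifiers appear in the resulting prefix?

Rewrite implications/biconditionals: A → B as ¬A ∨ B.
  ¬¬(¬(∀e ∃f (M(f) ∧ M(e))) ∨ ¬(∀b M(b))) ∨ (∀h ∃a (¬¬S(h) ∨ S(a)))
Move each ¬ inward, flipping quantifiers it crosses:
  (∃e ∀f (¬M(f) ∨ ¬M(e))) ∨ (∃b ¬M(b)) ∨ (∀h ∃a (S(h) ∨ S(a)))
All bound variables are already distinct, so no renaming is needed.
Pull the quantifiers to the front (each side's bound variable is not free in the other side):
  ∃e ∀f ∃b ∀h ∃a (¬M(f) ∨ ¬M(e) ∨ ¬M(b) ∨ S(h) ∨ S(a))
The prefix is ∃e ∀f ∃b ∀h ∃a: 2 universal, 3 existential.

3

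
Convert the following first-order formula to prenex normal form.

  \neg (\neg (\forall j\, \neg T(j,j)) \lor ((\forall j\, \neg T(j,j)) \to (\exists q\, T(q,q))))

\forall j\, \forall s\, \forall q\, (\neg T(j,j) \land \neg T(s,s) \land \neg T(q,q))

Rewrite implications/biconditionals: A → B as ¬A ∨ B.
  \neg (\neg (\forall j\, \neg T(j,j)) \lor \neg (\forall j\, \neg T(j,j)) \lor (\exists q\, T(q,q)))
Push ¬ through the quantifiers and connectives to reach negation normal form:
  (\forall j\, \neg T(j,j)) \land (\forall j\, \neg T(j,j)) \land (\forall q\, \neg T(q,q))
Standardize variables apart so no two quantifiers bind the same name: j↦s.
  (\forall j\, \neg T(j,j)) \land (\forall s\, \neg T(s,s)) \land (\forall q\, \neg T(q,q))
Pull the quantifiers to the front (each side's bound variable is not free in the other side):
  \forall j\, \forall s\, \forall q\, (\neg T(j,j) \land \neg T(s,s) \land \neg T(q,q))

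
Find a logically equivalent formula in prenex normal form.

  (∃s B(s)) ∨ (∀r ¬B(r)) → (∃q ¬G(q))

∀s ∃r ∃q (¬B(s) ∧ B(r) ∨ ¬G(q))

First replace A → B with ¬A ∨ B.
  ¬((∃s B(s)) ∨ (∀r ¬B(r))) ∨ (∃q ¬G(q))
Drive negations inward (¬∀x A ≡ ∃x ¬A, ¬∃x A ≡ ∀x ¬A, De Morgan for ∧/∨):
  (∀s ¬B(s)) ∧ (∃r B(r)) ∨ (∃q ¬G(q))
All bound variables are already distinct, so no renaming is needed.
Finally move all quantifiers to the prefix:
  ∀s ∃r ∃q (¬B(s) ∧ B(r) ∨ ¬G(q))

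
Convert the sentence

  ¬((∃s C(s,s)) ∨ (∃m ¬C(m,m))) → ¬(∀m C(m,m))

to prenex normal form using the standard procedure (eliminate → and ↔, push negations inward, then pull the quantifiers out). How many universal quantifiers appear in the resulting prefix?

0

Rewrite implications/biconditionals: A → B as ¬A ∨ B.
  ¬¬((∃s C(s,s)) ∨ (∃m ¬C(m,m))) ∨ ¬(∀m C(m,m))
Push ¬ through the quantifiers and connectives to reach negation normal form:
  (∃s C(s,s)) ∨ (∃m ¬C(m,m)) ∨ (∃m ¬C(m,m))
Standardize variables apart so no two quantifiers bind the same name: m↦y1.
  (∃s C(s,s)) ∨ (∃m ¬C(m,m)) ∨ (∃y1 ¬C(y1,y1))
Pull the quantifiers to the front (each side's bound variable is not free in the other side):
  ∃s ∃m ∃y1 (C(s,s) ∨ ¬C(m,m) ∨ ¬C(y1,y1))
The prefix is ∃s ∃m ∃y1: 0 universal, 3 existential.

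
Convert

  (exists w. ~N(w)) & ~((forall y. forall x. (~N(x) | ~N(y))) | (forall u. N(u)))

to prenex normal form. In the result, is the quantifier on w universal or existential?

existential

Push ¬ through the quantifiers and connectives to reach negation normal form:
  (exists w. ~N(w)) & (exists y. exists x. (N(x) & N(y))) & (exists u. ~N(u))
All bound variables are already distinct, so no renaming is needed.
Pull the quantifiers to the front (each side's bound variable is not free in the other side):
  exists w. exists y. exists x. exists u. (~N(w) & N(x) & N(y) & ~N(u))
The quantifier exists w sits under an even number of negations, so it remains existential.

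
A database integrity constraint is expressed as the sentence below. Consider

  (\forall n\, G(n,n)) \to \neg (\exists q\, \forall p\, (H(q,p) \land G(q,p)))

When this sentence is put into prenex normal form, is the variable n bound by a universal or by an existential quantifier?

existential

First replace A → B with ¬A ∨ B.
  \neg (\forall n\, G(n,n)) \lor \neg (\exists q\, \forall p\, (H(q,p) \land G(q,p)))
Drive negations inward (¬∀x A ≡ ∃x ¬A, ¬∃x A ≡ ∀x ¬A, De Morgan for ∧/∨):
  (\exists n\, \neg G(n,n)) \lor (\forall q\, \exists p\, (\neg H(q,p) \lor \neg G(q,p)))
All bound variables are already distinct, so no renaming is needed.
Extract every quantifier outward, since the variables are now distinct and don't occur free across branches:
  \exists n\, \forall q\, \exists p\, (\neg G(n,n) \lor \neg H(q,p) \lor \neg G(q,p))
The quantifier \forall n sits under an odd number of negations (counting the antecedent side of each →), so it flips to \exists n.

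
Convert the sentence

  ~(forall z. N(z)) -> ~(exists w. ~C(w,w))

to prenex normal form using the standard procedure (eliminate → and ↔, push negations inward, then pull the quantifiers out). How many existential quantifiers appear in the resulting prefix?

0

Eliminate → and ↔ using ¬ and ∨.
  ~~(forall z. N(z)) | ~(exists w. ~C(w,w))
Push ¬ through the quantifiers and connectives to reach negation normal form:
  (forall z. N(z)) | (forall w. C(w,w))
All bound variables are already distinct, so no renaming is needed.
Finally move all quantifiers to the prefix:
  forall z. forall w. (N(z) | C(w,w))
The prefix is forall z forall w: 2 universal, 0 existential.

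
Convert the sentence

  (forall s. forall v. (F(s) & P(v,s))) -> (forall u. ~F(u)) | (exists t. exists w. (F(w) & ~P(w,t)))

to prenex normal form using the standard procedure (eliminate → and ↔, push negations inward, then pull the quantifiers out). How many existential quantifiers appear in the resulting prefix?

4

Eliminate → and ↔ using ¬ and ∨.
  ~(forall s. forall v. (F(s) & P(v,s))) | (forall u. ~F(u)) | (exists t. exists w. (F(w) & ~P(w,t)))
Drive negations inward (¬∀x A ≡ ∃x ¬A, ¬∃x A ≡ ∀x ¬A, De Morgan for ∧/∨):
  (exists s. exists v. (~F(s) | ~P(v,s))) | (forall u. ~F(u)) | (exists t. exists w. (F(w) & ~P(w,t)))
All bound variables are already distinct, so no renaming is needed.
Extract every quantifier outward, since the variables are now distinct and don't occur free across branches:
  exists s. exists v. forall u. exists t. exists w. (~F(s) | ~P(v,s) | ~F(u) | F(w) & ~P(w,t))
The prefix is exists s exists v forall u exists t exists w: 1 universal, 4 existential.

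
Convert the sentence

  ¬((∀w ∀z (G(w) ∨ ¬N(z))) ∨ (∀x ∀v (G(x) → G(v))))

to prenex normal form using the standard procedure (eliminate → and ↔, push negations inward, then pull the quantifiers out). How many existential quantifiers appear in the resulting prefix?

Rewrite implications/biconditionals: A → B as ¬A ∨ B.
  ¬((∀w ∀z (G(w) ∨ ¬N(z))) ∨ (∀x ∀v (¬G(x) ∨ G(v))))
Push ¬ through the quantifiers and connectives to reach negation normal form:
  (∃w ∃z (¬G(w) ∧ N(z))) ∧ (∃x ∃v (G(x) ∧ ¬G(v)))
All bound variables are already distinct, so no renaming is needed.
Pull the quantifiers to the front (each side's bound variable is not free in the other side):
  ∃w ∃z ∃x ∃v (¬G(w) ∧ N(z) ∧ G(x) ∧ ¬G(v))
The prefix is ∃w ∃z ∃x ∃v: 0 universal, 4 existential.

4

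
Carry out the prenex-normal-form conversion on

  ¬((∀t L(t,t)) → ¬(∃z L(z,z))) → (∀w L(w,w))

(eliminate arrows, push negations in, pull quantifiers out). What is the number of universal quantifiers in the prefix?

Eliminate → and ↔ using ¬ and ∨.
  ¬¬(¬(∀t L(t,t)) ∨ ¬(∃z L(z,z))) ∨ (∀w L(w,w))
Push ¬ through the quantifiers and connectives to reach negation normal form:
  (∃t ¬L(t,t)) ∨ (∀z ¬L(z,z)) ∨ (∀w L(w,w))
All bound variables are already distinct, so no renaming is needed.
Pull the quantifiers to the front (each side's bound variable is not free in the other side):
  ∃t ∀z ∀w (¬L(t,t) ∨ ¬L(z,z) ∨ L(w,w))
The prefix is ∃t ∀z ∀w: 2 universal, 1 existential.

2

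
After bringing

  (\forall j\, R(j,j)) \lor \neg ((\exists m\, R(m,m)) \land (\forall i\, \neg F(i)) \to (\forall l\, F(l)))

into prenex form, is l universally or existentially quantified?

existential

Rewrite implications/biconditionals: A → B as ¬A ∨ B.
  (\forall j\, R(j,j)) \lor \neg (\neg ((\exists m\, R(m,m)) \land (\forall i\, \neg F(i))) \lor (\forall l\, F(l)))
Move each ¬ inward, flipping quantifiers it crosses:
  (\forall j\, R(j,j)) \lor (\exists m\, R(m,m)) \land (\forall i\, \neg F(i)) \land (\exists l\, \neg F(l))
All bound variables are already distinct, so no renaming is needed.
Pull the quantifiers to the front (each side's bound variable is not free in the other side):
  \forall j\, \exists m\, \forall i\, \exists l\, (R(j,j) \lor R(m,m) \land \neg F(i) \land \neg F(l))
The quantifier \forall l sits under an odd number of negations (counting the antecedent side of each →), so it flips to \exists l.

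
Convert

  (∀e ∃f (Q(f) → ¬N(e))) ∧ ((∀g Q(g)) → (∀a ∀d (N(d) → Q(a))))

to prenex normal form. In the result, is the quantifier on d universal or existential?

universal

First replace A → B with ¬A ∨ B.
  (∀e ∃f (¬Q(f) ∨ ¬N(e))) ∧ (¬(∀g Q(g)) ∨ (∀a ∀d (¬N(d) ∨ Q(a))))
Move each ¬ inward, flipping quantifiers it crosses:
  (∀e ∃f (¬Q(f) ∨ ¬N(e))) ∧ ((∃g ¬Q(g)) ∨ (∀a ∀d (¬N(d) ∨ Q(a))))
All bound variables are already distinct, so no renaming is needed.
Pull the quantifiers to the front (each side's bound variable is not free in the other side):
  ∀e ∃f ∃g ∀a ∀d ((¬Q(f) ∨ ¬N(e)) ∧ (¬Q(g) ∨ ¬N(d) ∨ Q(a)))
The quantifier ∀d sits under an even number of negations (counting the antecedent side of each →), so it remains universal.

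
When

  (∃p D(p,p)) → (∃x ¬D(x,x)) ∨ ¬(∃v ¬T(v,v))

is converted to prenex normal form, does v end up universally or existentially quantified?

universal

Eliminate → and ↔ using ¬ and ∨.
  ¬(∃p D(p,p)) ∨ (∃x ¬D(x,x)) ∨ ¬(∃v ¬T(v,v))
Push ¬ through the quantifiers and connectives to reach negation normal form:
  (∀p ¬D(p,p)) ∨ (∃x ¬D(x,x)) ∨ (∀v T(v,v))
All bound variables are already distinct, so no renaming is needed.
Pull the quantifiers to the front (each side's bound variable is not free in the other side):
  ∀p ∃x ∀v (¬D(p,p) ∨ ¬D(x,x) ∨ T(v,v))
The quantifier ∃v sits under an odd number of negations (counting the antecedent side of each →), so it flips to ∀v.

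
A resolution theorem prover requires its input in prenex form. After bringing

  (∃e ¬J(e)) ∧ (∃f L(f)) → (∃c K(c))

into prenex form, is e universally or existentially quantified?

universal

Rewrite implications/biconditionals: A → B as ¬A ∨ B.
  ¬((∃e ¬J(e)) ∧ (∃f L(f))) ∨ (∃c K(c))
Move each ¬ inward, flipping quantifiers it crosses:
  (∀e J(e)) ∨ (∀f ¬L(f)) ∨ (∃c K(c))
All bound variables are already distinct, so no renaming is needed.
Pull the quantifiers to the front (each side's bound variable is not free in the other side):
  ∀e ∀f ∃c (J(e) ∨ ¬L(f) ∨ K(c))
The quantifier ∃e sits under an odd number of negations (counting the antecedent side of each →), so it flips to ∀e.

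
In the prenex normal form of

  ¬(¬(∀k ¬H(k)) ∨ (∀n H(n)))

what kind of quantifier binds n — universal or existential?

Move each ¬ inward, flipping quantifiers it crosses:
  (∀k ¬H(k)) ∧ (∃n ¬H(n))
Extract every quantifier outward, since the variables are now distinct and don't occur free across branches:
  ∀k ∃n (¬H(k) ∧ ¬H(n))
The quantifier ∀n sits under an odd number of negations, so it flips to ∃n.

existential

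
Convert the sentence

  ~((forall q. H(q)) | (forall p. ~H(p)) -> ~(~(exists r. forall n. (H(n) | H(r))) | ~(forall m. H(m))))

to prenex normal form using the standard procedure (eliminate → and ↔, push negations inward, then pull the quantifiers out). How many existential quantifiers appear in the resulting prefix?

2

First replace A → B with ¬A ∨ B.
  ~(~((forall q. H(q)) | (forall p. ~H(p))) | ~(~(exists r. forall n. (H(n) | H(r))) | ~(forall m. H(m))))
Push ¬ through the quantifiers and connectives to reach negation normal form:
  ((forall q. H(q)) | (forall p. ~H(p))) & ((forall r. exists n. (~H(n) & ~H(r))) | (exists m. ~H(m)))
All bound variables are already distinct, so no renaming is needed.
Pull the quantifiers to the front (each side's bound variable is not free in the other side):
  forall q. forall p. forall r. exists n. exists m. ((H(q) | ~H(p)) & (~H(n) & ~H(r) | ~H(m)))
The prefix is forall q forall p forall r exists n exists m: 3 universal, 2 existential.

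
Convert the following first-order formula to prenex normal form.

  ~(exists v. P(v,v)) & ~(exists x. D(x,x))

Push ¬ through the quantifiers and connectives to reach negation normal form:
  (forall v. ~P(v,v)) & (forall x. ~D(x,x))
Pull the quantifiers to the front (each side's bound variable is not free in the other side):
  forall v. forall x. (~P(v,v) & ~D(x,x))

forall v. forall x. (~P(v,v) & ~D(x,x))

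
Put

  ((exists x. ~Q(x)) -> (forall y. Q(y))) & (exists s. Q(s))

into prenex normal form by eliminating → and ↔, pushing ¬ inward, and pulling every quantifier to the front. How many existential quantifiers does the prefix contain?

1

First replace A → B with ¬A ∨ B.
  (~(exists x. ~Q(x)) | (forall y. Q(y))) & (exists s. Q(s))
Push ¬ through the quantifiers and connectives to reach negation normal form:
  ((forall x. Q(x)) | (forall y. Q(y))) & (exists s. Q(s))
All bound variables are already distinct, so no renaming is needed.
Pull the quantifiers to the front (each side's bound variable is not free in the other side):
  forall x. forall y. exists s. ((Q(x) | Q(y)) & Q(s))
The prefix is forall x forall y exists s: 2 universal, 1 existential.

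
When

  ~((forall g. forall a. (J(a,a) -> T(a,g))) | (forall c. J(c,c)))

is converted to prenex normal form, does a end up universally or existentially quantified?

Eliminate → and ↔ using ¬ and ∨.
  ~((forall g. forall a. (~J(a,a) | T(a,g))) | (forall c. J(c,c)))
Drive negations inward (¬∀x A ≡ ∃x ¬A, ¬∃x A ≡ ∀x ¬A, De Morgan for ∧/∨):
  (exists g. exists a. (J(a,a) & ~T(a,g))) & (exists c. ~J(c,c))
Finally move all quantifiers to the prefix:
  exists g. exists a. exists c. (J(a,a) & ~T(a,g) & ~J(c,c))
The quantifier forall a sits under an odd number of negations (counting the antecedent side of each →), so it flips to exists a.

existential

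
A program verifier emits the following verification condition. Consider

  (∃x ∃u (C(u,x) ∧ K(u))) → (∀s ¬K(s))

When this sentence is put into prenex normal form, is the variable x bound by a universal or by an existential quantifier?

Eliminate → and ↔ using ¬ and ∨.
  ¬(∃x ∃u (C(u,x) ∧ K(u))) ∨ (∀s ¬K(s))
Drive negations inward (¬∀x A ≡ ∃x ¬A, ¬∃x A ≡ ∀x ¬A, De Morgan for ∧/∨):
  (∀x ∀u (¬C(u,x) ∨ ¬K(u))) ∨ (∀s ¬K(s))
All bound variables are already distinct, so no renaming is needed.
Extract every quantifier outward, since the variables are now distinct and don't occur free across branches:
  ∀x ∀u ∀s (¬C(u,x) ∨ ¬K(u) ∨ ¬K(s))
The quantifier ∃x sits under an odd number of negations (counting the antecedent side of each →), so it flips to ∀x.

universal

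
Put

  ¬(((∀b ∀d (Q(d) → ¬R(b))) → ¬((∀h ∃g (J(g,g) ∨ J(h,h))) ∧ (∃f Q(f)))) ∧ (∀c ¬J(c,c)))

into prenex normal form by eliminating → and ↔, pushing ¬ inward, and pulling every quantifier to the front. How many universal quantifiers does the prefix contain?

Rewrite implications/biconditionals: A → B as ¬A ∨ B.
  ¬((¬(∀b ∀d (¬Q(d) ∨ ¬R(b))) ∨ ¬((∀h ∃g (J(g,g) ∨ J(h,h))) ∧ (∃f Q(f)))) ∧ (∀c ¬J(c,c)))
Push ¬ through the quantifiers and connectives to reach negation normal form:
  (∀b ∀d (¬Q(d) ∨ ¬R(b))) ∧ (∀h ∃g (J(g,g) ∨ J(h,h))) ∧ (∃f Q(f)) ∨ (∃c J(c,c))
All bound variables are already distinct, so no renaming is needed.
Extract every quantifier outward, since the variables are now distinct and don't occur free across branches:
  ∀b ∀d ∀h ∃g ∃f ∃c ((¬Q(d) ∨ ¬R(b)) ∧ (J(g,g) ∨ J(h,h)) ∧ Q(f) ∨ J(c,c))
The prefix is ∀b ∀d ∀h ∃g ∃f ∃c: 3 universal, 3 existential.

3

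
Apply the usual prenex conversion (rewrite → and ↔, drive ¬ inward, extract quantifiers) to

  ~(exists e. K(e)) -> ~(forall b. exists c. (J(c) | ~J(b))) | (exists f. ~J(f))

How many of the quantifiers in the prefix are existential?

3

Eliminate → and ↔ using ¬ and ∨.
  ~~(exists e. K(e)) | ~(forall b. exists c. (J(c) | ~J(b))) | (exists f. ~J(f))
Push ¬ through the quantifiers and connectives to reach negation normal form:
  (exists e. K(e)) | (exists b. forall c. (~J(c) & J(b))) | (exists f. ~J(f))
All bound variables are already distinct, so no renaming is needed.
Finally move all quantifiers to the prefix:
  exists e. exists b. forall c. exists f. (K(e) | ~J(c) & J(b) | ~J(f))
The prefix is exists e exists b forall c exists f: 1 universal, 3 existential.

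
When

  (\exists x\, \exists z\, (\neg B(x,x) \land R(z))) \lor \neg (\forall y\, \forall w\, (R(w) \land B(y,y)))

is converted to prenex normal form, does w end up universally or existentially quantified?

existential

Move each ¬ inward, flipping quantifiers it crosses:
  (\exists x\, \exists z\, (\neg B(x,x) \land R(z))) \lor (\exists y\, \exists w\, (\neg R(w) \lor \neg B(y,y)))
All bound variables are already distinct, so no renaming is needed.
Extract every quantifier outward, since the variables are now distinct and don't occur free across branches:
  \exists x\, \exists z\, \exists y\, \exists w\, (\neg B(x,x) \land R(z) \lor \neg R(w) \lor \neg B(y,y))
The quantifier \forall w sits under an odd number of negations, so it flips to \exists w.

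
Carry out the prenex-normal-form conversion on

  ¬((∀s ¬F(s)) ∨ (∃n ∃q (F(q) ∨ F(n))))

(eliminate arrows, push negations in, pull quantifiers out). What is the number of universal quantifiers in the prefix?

Move each ¬ inward, flipping quantifiers it crosses:
  (∃s F(s)) ∧ (∀n ∀q (¬F(q) ∧ ¬F(n)))
All bound variables are already distinct, so no renaming is needed.
Finally move all quantifiers to the prefix:
  ∃s ∀n ∀q (F(s) ∧ ¬F(q) ∧ ¬F(n))
The prefix is ∃s ∀n ∀q: 2 universal, 1 existential.

2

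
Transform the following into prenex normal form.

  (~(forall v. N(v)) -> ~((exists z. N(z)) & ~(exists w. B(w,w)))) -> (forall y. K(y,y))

Eliminate → and ↔ using ¬ and ∨.
  ~(~~(forall v. N(v)) | ~((exists z. N(z)) & ~(exists w. B(w,w)))) | (forall y. K(y,y))
Push ¬ through the quantifiers and connectives to reach negation normal form:
  (exists v. ~N(v)) & (exists z. N(z)) & (forall w. ~B(w,w)) | (forall y. K(y,y))
All bound variables are already distinct, so no renaming is needed.
Extract every quantifier outward, since the variables are now distinct and don't occur free across branches:
  exists v. exists z. forall w. forall y. (~N(v) & N(z) & ~B(w,w) | K(y,y))

exists v. exists z. forall w. forall y. (~N(v) & N(z) & ~B(w,w) | K(y,y))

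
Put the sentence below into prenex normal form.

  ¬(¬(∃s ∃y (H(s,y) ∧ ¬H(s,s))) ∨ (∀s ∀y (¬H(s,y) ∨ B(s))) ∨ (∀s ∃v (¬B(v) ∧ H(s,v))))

Push ¬ through the quantifiers and connectives to reach negation normal form:
  (∃s ∃y (H(s,y) ∧ ¬H(s,s))) ∧ (∃s ∃y (H(s,y) ∧ ¬B(s))) ∧ (∃s ∀v (B(v) ∨ ¬H(s,v)))
Give each quantifier a distinct variable: s↦v1, y↦w, s↦u1.
  (∃s ∃y (H(s,y) ∧ ¬H(s,s))) ∧ (∃v1 ∃w (H(v1,w) ∧ ¬B(v1))) ∧ (∃u1 ∀v (B(v) ∨ ¬H(u1,v)))
Pull the quantifiers to the front (each side's bound variable is not free in the other side):
  ∃s ∃y ∃v1 ∃w ∃u1 ∀v (H(s,y) ∧ ¬H(s,s) ∧ H(v1,w) ∧ ¬B(v1) ∧ (B(v) ∨ ¬H(u1,v)))

∃s ∃y ∃v1 ∃w ∃u1 ∀v (H(s,y) ∧ ¬H(s,s) ∧ H(v1,w) ∧ ¬B(v1) ∧ (B(v) ∨ ¬H(u1,v)))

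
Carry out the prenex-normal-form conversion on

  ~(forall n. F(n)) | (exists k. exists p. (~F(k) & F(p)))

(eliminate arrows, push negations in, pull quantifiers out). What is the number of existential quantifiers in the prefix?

3

Move each ¬ inward, flipping quantifiers it crosses:
  (exists n. ~F(n)) | (exists k. exists p. (~F(k) & F(p)))
Extract every quantifier outward, since the variables are now distinct and don't occur free across branches:
  exists n. exists k. exists p. (~F(n) | ~F(k) & F(p))
The prefix is exists n exists k exists p: 0 universal, 3 existential.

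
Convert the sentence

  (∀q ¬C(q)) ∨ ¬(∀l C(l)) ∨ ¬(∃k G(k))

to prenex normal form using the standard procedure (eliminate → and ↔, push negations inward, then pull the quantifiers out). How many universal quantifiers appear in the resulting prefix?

2

Move each ¬ inward, flipping quantifiers it crosses:
  (∀q ¬C(q)) ∨ (∃l ¬C(l)) ∨ (∀k ¬G(k))
All bound variables are already distinct, so no renaming is needed.
Extract every quantifier outward, since the variables are now distinct and don't occur free across branches:
  ∀q ∃l ∀k (¬C(q) ∨ ¬C(l) ∨ ¬G(k))
The prefix is ∀q ∃l ∀k: 2 universal, 1 existential.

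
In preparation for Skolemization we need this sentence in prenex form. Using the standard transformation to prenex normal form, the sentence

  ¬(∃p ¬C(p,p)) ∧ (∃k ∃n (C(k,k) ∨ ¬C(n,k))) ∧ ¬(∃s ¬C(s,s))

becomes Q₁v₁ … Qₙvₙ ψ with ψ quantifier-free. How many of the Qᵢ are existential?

Drive negations inward (¬∀x A ≡ ∃x ¬A, ¬∃x A ≡ ∀x ¬A, De Morgan for ∧/∨):
  (∀p C(p,p)) ∧ (∃k ∃n (C(k,k) ∨ ¬C(n,k))) ∧ (∀s C(s,s))
Finally move all quantifiers to the prefix:
  ∀p ∃k ∃n ∀s (C(p,p) ∧ (C(k,k) ∨ ¬C(n,k)) ∧ C(s,s))
The prefix is ∀p ∃k ∃n ∀s: 2 universal, 2 existential.

2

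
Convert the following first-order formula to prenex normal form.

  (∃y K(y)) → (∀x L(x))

Eliminate → and ↔ using ¬ and ∨.
  ¬(∃y K(y)) ∨ (∀x L(x))
Move each ¬ inward, flipping quantifiers it crosses:
  (∀y ¬K(y)) ∨ (∀x L(x))
All bound variables are already distinct, so no renaming is needed.
Pull the quantifiers to the front (each side's bound variable is not free in the other side):
  ∀y ∀x (¬K(y) ∨ L(x))

∀y ∀x (¬K(y) ∨ L(x))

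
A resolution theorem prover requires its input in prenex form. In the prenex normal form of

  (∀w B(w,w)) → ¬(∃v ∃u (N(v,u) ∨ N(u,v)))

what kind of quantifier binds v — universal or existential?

Rewrite implications/biconditionals: A → B as ¬A ∨ B.
  ¬(∀w B(w,w)) ∨ ¬(∃v ∃u (N(v,u) ∨ N(u,v)))
Move each ¬ inward, flipping quantifiers it crosses:
  (∃w ¬B(w,w)) ∨ (∀v ∀u (¬N(v,u) ∧ ¬N(u,v)))
All bound variables are already distinct, so no renaming is needed.
Extract every quantifier outward, since the variables are now distinct and don't occur free across branches:
  ∃w ∀v ∀u (¬B(w,w) ∨ ¬N(v,u) ∧ ¬N(u,v))
The quantifier ∃v sits under an odd number of negations (counting the antecedent side of each →), so it flips to ∀v.

universal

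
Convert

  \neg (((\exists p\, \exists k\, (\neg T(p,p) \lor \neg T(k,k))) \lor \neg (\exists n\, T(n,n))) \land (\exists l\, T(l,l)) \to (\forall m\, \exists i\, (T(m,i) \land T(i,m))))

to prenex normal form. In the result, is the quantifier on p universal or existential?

Rewrite implications/biconditionals: A → B as ¬A ∨ B.
  \neg (\neg (((\exists p\, \exists k\, (\neg T(p,p) \lor \neg T(k,k))) \lor \neg (\exists n\, T(n,n))) \land (\exists l\, T(l,l))) \lor (\forall m\, \exists i\, (T(m,i) \land T(i,m))))
Push ¬ through the quantifiers and connectives to reach negation normal form:
  ((\exists p\, \exists k\, (\neg T(p,p) \lor \neg T(k,k))) \lor (\forall n\, \neg T(n,n))) \land (\exists l\, T(l,l)) \land (\exists m\, \forall i\, (\neg T(m,i) \lor \neg T(i,m)))
All bound variables are already distinct, so no renaming is needed.
Extract every quantifier outward, since the variables are now distinct and don't occur free across branches:
  \exists p\, \exists k\, \forall n\, \exists l\, \exists m\, \forall i\, ((\neg T(p,p) \lor \neg T(k,k) \lor \neg T(n,n)) \land T(l,l) \land (\neg T(m,i) \lor \neg T(i,m)))
The quantifier \exists p sits under an even number of negations (counting the antecedent side of each →), so it remains existential.

existential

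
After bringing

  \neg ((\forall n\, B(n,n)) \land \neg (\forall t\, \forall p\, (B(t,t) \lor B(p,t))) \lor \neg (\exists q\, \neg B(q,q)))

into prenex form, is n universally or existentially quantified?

Move each ¬ inward, flipping quantifiers it crosses:
  ((\exists n\, \neg B(n,n)) \lor (\forall t\, \forall p\, (B(t,t) \lor B(p,t)))) \land (\exists q\, \neg B(q,q))
All bound variables are already distinct, so no renaming is needed.
Finally move all quantifiers to the prefix:
  \exists n\, \forall t\, \forall p\, \exists q\, ((\neg B(n,n) \lor B(t,t) \lor B(p,t)) \land \neg B(q,q))
The quantifier \forall n sits under an odd number of negations, so it flips to \exists n.

existential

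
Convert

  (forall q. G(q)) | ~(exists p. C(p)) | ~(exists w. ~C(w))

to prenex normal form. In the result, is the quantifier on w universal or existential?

Drive negations inward (¬∀x A ≡ ∃x ¬A, ¬∃x A ≡ ∀x ¬A, De Morgan for ∧/∨):
  (forall q. G(q)) | (forall p. ~C(p)) | (forall w. C(w))
All bound variables are already distinct, so no renaming is needed.
Pull the quantifiers to the front (each side's bound variable is not free in the other side):
  forall q. forall p. forall w. (G(q) | ~C(p) | C(w))
The quantifier exists w sits under an odd number of negations, so it flips to forall w.

universal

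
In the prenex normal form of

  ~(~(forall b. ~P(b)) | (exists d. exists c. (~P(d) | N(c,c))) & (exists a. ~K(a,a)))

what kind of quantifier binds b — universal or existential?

universal

Move each ¬ inward, flipping quantifiers it crosses:
  (forall b. ~P(b)) & ((forall d. forall c. (P(d) & ~N(c,c))) | (forall a. K(a,a)))
All bound variables are already distinct, so no renaming is needed.
Finally move all quantifiers to the prefix:
  forall b. forall d. forall c. forall a. (~P(b) & (P(d) & ~N(c,c) | K(a,a)))
The quantifier forall b sits under an even number of negations, so it remains universal.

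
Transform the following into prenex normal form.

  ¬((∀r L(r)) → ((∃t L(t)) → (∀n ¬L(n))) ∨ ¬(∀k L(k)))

Rewrite implications/biconditionals: A → B as ¬A ∨ B.
  ¬(¬(∀r L(r)) ∨ ¬(∃t L(t)) ∨ (∀n ¬L(n)) ∨ ¬(∀k L(k)))
Drive negations inward (¬∀x A ≡ ∃x ¬A, ¬∃x A ≡ ∀x ¬A, De Morgan for ∧/∨):
  (∀r L(r)) ∧ (∃t L(t)) ∧ (∃n L(n)) ∧ (∀k L(k))
All bound variables are already distinct, so no renaming is needed.
Pull the quantifiers to the front (each side's bound variable is not free in the other side):
  ∀r ∃t ∃n ∀k (L(r) ∧ L(t) ∧ L(n) ∧ L(k))

∀r ∃t ∃n ∀k (L(r) ∧ L(t) ∧ L(n) ∧ L(k))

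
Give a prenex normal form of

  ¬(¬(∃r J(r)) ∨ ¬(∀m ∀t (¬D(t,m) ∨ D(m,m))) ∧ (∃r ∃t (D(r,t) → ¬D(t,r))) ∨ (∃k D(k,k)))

Rewrite implications/biconditionals: A → B as ¬A ∨ B.
  ¬(¬(∃r J(r)) ∨ ¬(∀m ∀t (¬D(t,m) ∨ D(m,m))) ∧ (∃r ∃t (¬D(r,t) ∨ ¬D(t,r))) ∨ (∃k D(k,k)))
Drive negations inward (¬∀x A ≡ ∃x ¬A, ¬∃x A ≡ ∀x ¬A, De Morgan for ∧/∨):
  (∃r J(r)) ∧ ((∀m ∀t (¬D(t,m) ∨ D(m,m))) ∨ (∀r ∀t (D(r,t) ∧ D(t,r)))) ∧ (∀k ¬D(k,k))
Standardize variables apart so no two quantifiers bind the same name: r↦z1, t↦w1.
  (∃r J(r)) ∧ ((∀m ∀t (¬D(t,m) ∨ D(m,m))) ∨ (∀z1 ∀w1 (D(z1,w1) ∧ D(w1,z1)))) ∧ (∀k ¬D(k,k))
Finally move all quantifiers to the prefix:
  ∃r ∀m ∀t ∀z1 ∀w1 ∀k (J(r) ∧ (¬D(t,m) ∨ D(m,m) ∨ D(z1,w1) ∧ D(w1,z1)) ∧ ¬D(k,k))

∃r ∀m ∀t ∀z1 ∀w1 ∀k (J(r) ∧ (¬D(t,m) ∨ D(m,m) ∨ D(z1,w1) ∧ D(w1,z1)) ∧ ¬D(k,k))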